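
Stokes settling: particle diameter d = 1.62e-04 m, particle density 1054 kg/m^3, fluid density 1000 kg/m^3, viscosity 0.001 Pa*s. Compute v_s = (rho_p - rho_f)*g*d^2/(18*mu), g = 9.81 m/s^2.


Density difference: rho_p - rho_f = 1054 - 1000 = 54 kg/m^3
d^2 = (1.62e-04)^2 = 2.6244e-08 m^2
Numerator = (rho_p - rho_f) * g * d^2 = 54 * 9.81 * 2.6244e-08 = 1.3902497e-05
Denominator = 18 * mu = 18 * 0.001 = 0.018
v_s = 1.3902497e-05 / 0.018 = 7.72361e-04 m/s
Check: Re = rho_f * v_s * d / mu = 1000 * 7.72361e-04 * 1.62e-04 / 0.001 = 0.125 < 1, so Stokes' law applies.

7.72361e-04 m/s


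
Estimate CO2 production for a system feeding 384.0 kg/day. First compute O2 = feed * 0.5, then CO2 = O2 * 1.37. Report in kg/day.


O2 = 384.0 * 0.5 = 192
CO2 = 192 * 1.37 = 263.04

263.04 kg/day


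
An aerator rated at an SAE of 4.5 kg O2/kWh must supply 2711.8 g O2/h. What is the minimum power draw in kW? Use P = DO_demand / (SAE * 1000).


SAE in g O2/kWh = 4.5 * 1000 = 4500 g/kWh
P = DO_demand / SAE_g = 2711.8 / 4500 = 0.602622 kW

0.602622 kW


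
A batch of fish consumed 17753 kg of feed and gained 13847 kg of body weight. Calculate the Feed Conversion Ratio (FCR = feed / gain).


FCR = feed consumed / weight gained
FCR = 17753 kg / 13847 kg = 1.28208

1.28208


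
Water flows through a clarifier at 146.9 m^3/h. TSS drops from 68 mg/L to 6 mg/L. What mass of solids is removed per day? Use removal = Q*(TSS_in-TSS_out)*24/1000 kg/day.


Concentration drop: TSS_in - TSS_out = 68 - 6 = 62 mg/L
Hourly solids removed = Q * dTSS = 146.9 m^3/h * 62 mg/L = 9107.8 g/h  (m^3/h * mg/L = g/h)
Daily solids removed = 9107.8 * 24 = 218587.2 g/day
Convert g to kg: 218587.2 / 1000 = 218.5872 kg/day

218.5872 kg/day


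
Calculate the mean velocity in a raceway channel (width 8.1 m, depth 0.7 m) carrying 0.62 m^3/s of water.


Cross-sectional area = W * d = 8.1 * 0.7 = 5.67 m^2
Velocity = Q / A = 0.62 / 5.67 = 0.109347 m/s

0.109347 m/s


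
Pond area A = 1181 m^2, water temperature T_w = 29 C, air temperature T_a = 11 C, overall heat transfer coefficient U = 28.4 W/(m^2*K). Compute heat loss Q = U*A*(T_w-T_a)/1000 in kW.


Temperature difference dT = 29 - 11 = 18 K
Heat loss (W) = U * A * dT = 28.4 * 1181 * 18 = 603727.2 W
Convert to kW: 603727.2 / 1000 = 603.7272 kW

603.7272 kW


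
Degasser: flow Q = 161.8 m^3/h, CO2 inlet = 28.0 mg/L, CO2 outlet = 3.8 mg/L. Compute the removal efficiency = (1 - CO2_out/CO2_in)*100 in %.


CO2_out / CO2_in = 3.8 / 28.0 = 0.13571429
Fraction remaining = 0.13571429
efficiency = (1 - 0.13571429) * 100 = 86.4286 %

86.4286 %


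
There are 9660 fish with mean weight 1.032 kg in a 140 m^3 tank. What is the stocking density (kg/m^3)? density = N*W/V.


Total biomass = 9660 fish * 1.032 kg = 9969.12 kg
Density = total biomass / volume = 9969.12 / 140 = 71.208 kg/m^3

71.208 kg/m^3


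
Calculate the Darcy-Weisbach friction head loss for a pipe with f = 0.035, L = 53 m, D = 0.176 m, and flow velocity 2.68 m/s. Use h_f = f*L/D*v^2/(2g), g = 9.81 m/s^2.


v^2 = 2.68^2 = 7.1824 m^2/s^2
L/D = 53/0.176 = 301.13636
h_f = f*(L/D)*v^2/(2g) = 0.035 * 301.13636 * 7.1824 / 19.62 = 3.85835 m

3.85835 m


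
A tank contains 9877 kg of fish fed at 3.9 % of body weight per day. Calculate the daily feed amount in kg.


Feeding rate fraction = 3.9% / 100 = 0.039
Daily feed = 9877 kg * 0.039 = 385.203 kg/day

385.203 kg/day


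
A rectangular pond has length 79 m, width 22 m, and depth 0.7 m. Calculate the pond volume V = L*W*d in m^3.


Base area = L * W = 79 * 22 = 1738 m^2
Volume = area * depth = 1738 * 0.7 = 1216.6 m^3

1216.6 m^3


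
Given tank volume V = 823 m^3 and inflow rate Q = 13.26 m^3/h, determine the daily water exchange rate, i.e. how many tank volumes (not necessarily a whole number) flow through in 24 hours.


Daily flow volume = 13.26 m^3/h * 24 h = 318.24 m^3/day
Exchanges = daily flow / tank volume = 318.24 / 823 = 0.386683 exchanges/day

0.386683 exchanges/day


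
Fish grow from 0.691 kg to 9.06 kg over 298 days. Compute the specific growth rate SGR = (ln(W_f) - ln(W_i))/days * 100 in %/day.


ln(W_f) = ln(9.06) = 2.2038691
ln(W_i) = ln(0.691) = -0.36961546
ln(W_f) - ln(W_i) = 2.2038691 - -0.36961546 = 2.5734846
SGR = 2.5734846 / 298 * 100 = 0.863585 %/day

0.863585 %/day


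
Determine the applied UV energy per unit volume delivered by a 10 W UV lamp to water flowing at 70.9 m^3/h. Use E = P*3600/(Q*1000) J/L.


Energy delivered per hour = 10 W * 3600 s = 36000 J/h
Volume treated per hour = 70.9 m^3/h * 1000 = 70900 L/h
dose = 36000 / 70900 = 0.507757 J/L

0.507757 J/L


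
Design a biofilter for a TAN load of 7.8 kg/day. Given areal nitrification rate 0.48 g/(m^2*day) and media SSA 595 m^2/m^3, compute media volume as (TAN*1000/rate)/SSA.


A = 7.8*1000 / 0.48 = 16250 m^2
V = 16250 / 595 = 27.3109

27.3109 m^3


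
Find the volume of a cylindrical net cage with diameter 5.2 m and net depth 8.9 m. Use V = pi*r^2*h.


r = d/2 = 5.2/2 = 2.6 m
Base area = pi*r^2 = pi*2.6^2 = 21.237166 m^2
Volume = 21.237166 * 8.9 = 189.011 m^3

189.011 m^3


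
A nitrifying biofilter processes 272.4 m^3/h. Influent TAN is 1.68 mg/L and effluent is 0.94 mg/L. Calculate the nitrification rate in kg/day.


Concentration drop: TAN_in - TAN_out = 1.68 - 0.94 = 0.74 mg/L
Hourly TAN removed = Q * dTAN = 272.4 m^3/h * 0.74 mg/L = 201.576 g/h  (m^3/h * mg/L = g/h)
Daily TAN removed = 201.576 * 24 = 4837.824 g/day
Convert to kg/day: 4837.824 / 1000 = 4.837824 kg/day

4.837824 kg/day


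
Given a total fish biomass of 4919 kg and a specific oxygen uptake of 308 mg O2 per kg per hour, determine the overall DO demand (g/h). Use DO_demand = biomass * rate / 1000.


Total O2 consumption (mg/h) = 4919 kg * 308 mg/(kg*h) = 1515052 mg/h
Convert to g/h: 1515052 / 1000 = 1515.052 g/h

1515.052 g/h


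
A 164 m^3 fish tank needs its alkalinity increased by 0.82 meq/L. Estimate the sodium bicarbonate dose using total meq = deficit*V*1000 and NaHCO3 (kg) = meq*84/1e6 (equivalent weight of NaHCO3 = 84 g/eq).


Tank volume in L = 164 m^3 * 1000 = 164000 L
Total meq required = 0.82 meq/L * 164000 L = 134480 meq
NaHCO3 mass = 134480 meq * 84 mg/meq / 1e6 = 11.2963 kg

11.2963 kg


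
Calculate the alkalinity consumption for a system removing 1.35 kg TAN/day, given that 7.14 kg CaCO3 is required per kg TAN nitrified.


Alkalinity factor: 7.14 kg CaCO3 consumed per kg TAN nitrified
alk = 1.35 kg TAN * 7.14 = 9.639 kg CaCO3/day

9.639 kg CaCO3/day


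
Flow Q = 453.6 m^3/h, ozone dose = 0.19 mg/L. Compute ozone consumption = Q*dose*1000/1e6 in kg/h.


O3 demand (mg/h) = Q * dose * 1000 = 453.6 * 0.19 * 1000 = 86184 mg/h
Convert mg to kg: 86184 / 1e6 = 0.086184 kg/h

0.086184 kg/h


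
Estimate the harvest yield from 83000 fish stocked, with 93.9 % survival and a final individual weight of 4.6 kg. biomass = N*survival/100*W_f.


Survivors = 83000 * 93.9/100 = 77937 fish
Harvest biomass = survivors * W_f = 77937 * 4.6 = 358510.2 kg

358510.2 kg


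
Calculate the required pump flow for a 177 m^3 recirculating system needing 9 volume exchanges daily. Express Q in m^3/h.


Daily recirculation volume = 177 m^3 * 9 = 1593 m^3/day
Flow rate Q = daily volume / 24 h = 1593 / 24 = 66.375 m^3/h

66.375 m^3/h


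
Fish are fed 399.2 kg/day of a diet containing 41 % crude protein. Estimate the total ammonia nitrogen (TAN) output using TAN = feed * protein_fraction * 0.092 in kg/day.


Protein in feed = 399.2 * 41/100 = 163.672 kg/day
TAN = protein * 0.092 = 163.672 * 0.092 = 15.057824 kg/day

15.057824 kg/day


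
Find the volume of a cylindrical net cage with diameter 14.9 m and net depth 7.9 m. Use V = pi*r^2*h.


r = d/2 = 14.9/2 = 7.45 m
Base area = pi*r^2 = pi*7.45^2 = 174.36625 m^2
Volume = 174.36625 * 7.9 = 1377.49 m^3

1377.49 m^3


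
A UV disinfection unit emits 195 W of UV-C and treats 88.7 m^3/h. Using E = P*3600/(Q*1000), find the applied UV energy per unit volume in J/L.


Energy delivered per hour = 195 W * 3600 s = 702000 J/h
Volume treated per hour = 88.7 m^3/h * 1000 = 88700 L/h
dose = 702000 / 88700 = 7.91432 J/L

7.91432 J/L


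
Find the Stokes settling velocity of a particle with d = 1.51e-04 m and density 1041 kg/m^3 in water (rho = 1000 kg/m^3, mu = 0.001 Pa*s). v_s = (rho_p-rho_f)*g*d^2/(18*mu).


Density difference: rho_p - rho_f = 1041 - 1000 = 41 kg/m^3
d^2 = (1.51e-04)^2 = 2.2801e-08 m^2
Numerator = (rho_p - rho_f) * g * d^2 = 41 * 9.81 * 2.2801e-08 = 9.1707902e-06
Denominator = 18 * mu = 18 * 0.001 = 0.018
v_s = 9.1707902e-06 / 0.018 = 5.09488e-04 m/s
Check: Re = rho_f * v_s * d / mu = 1000 * 5.09488e-04 * 1.51e-04 / 0.001 = 0.0769 < 1, so Stokes' law applies.

5.09488e-04 m/s


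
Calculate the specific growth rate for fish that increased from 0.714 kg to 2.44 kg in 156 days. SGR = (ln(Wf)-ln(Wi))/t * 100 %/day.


ln(W_f) = ln(2.44) = 0.89199804
ln(W_i) = ln(0.714) = -0.33687232
ln(W_f) - ln(W_i) = 0.89199804 - -0.33687232 = 1.2288704
SGR = 1.2288704 / 156 * 100 = 0.787737 %/day

0.787737 %/day


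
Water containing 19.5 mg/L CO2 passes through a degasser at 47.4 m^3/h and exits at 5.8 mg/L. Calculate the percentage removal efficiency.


CO2_out / CO2_in = 5.8 / 19.5 = 0.2974359
Fraction remaining = 0.2974359
efficiency = (1 - 0.2974359) * 100 = 70.2564 %

70.2564 %


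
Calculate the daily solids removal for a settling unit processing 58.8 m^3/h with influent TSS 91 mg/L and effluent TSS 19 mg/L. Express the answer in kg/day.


Concentration drop: TSS_in - TSS_out = 91 - 19 = 72 mg/L
Hourly solids removed = Q * dTSS = 58.8 m^3/h * 72 mg/L = 4233.6 g/h  (m^3/h * mg/L = g/h)
Daily solids removed = 4233.6 * 24 = 101606.4 g/day
Convert g to kg: 101606.4 / 1000 = 101.6064 kg/day

101.6064 kg/day


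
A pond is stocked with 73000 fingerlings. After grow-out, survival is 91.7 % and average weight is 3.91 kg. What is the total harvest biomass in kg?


Survivors = 73000 * 91.7/100 = 66941 fish
Harvest biomass = survivors * W_f = 66941 * 3.91 = 261739.31 kg

261739.31 kg


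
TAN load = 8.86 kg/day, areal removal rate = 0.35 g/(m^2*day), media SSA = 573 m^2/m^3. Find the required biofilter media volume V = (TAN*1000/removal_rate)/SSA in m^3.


A = 8.86*1000 / 0.35 = 25314.286 m^2
V = 25314.286 / 573 = 44.1785

44.1785 m^3


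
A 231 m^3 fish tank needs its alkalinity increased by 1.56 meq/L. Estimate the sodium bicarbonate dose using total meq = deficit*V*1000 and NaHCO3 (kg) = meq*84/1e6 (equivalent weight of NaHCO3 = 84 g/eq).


Tank volume in L = 231 m^3 * 1000 = 231000 L
Total meq required = 1.56 meq/L * 231000 L = 360360 meq
NaHCO3 mass = 360360 meq * 84 mg/meq / 1e6 = 30.2702 kg

30.2702 kg


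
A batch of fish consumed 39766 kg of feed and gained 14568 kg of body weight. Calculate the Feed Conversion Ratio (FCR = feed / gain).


FCR = feed consumed / weight gained
FCR = 39766 kg / 14568 kg = 2.72968

2.72968


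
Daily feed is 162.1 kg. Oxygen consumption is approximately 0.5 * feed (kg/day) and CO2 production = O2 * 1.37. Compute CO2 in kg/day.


O2 = 162.1 * 0.5 = 81.05
CO2 = 81.05 * 1.37 = 111.0385

111.0385 kg/day


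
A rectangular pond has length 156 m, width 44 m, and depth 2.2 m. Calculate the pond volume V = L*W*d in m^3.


Base area = L * W = 156 * 44 = 6864 m^2
Volume = area * depth = 6864 * 2.2 = 15100.8 m^3

15100.8 m^3


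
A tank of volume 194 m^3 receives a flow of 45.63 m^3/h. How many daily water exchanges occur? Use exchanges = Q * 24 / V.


Daily flow volume = 45.63 m^3/h * 24 h = 1095.12 m^3/day
Exchanges = daily flow / tank volume = 1095.12 / 194 = 5.64495 exchanges/day

5.64495 exchanges/day


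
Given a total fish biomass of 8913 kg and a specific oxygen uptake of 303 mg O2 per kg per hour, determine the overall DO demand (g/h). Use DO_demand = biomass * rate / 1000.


Total O2 consumption (mg/h) = 8913 kg * 303 mg/(kg*h) = 2700639 mg/h
Convert to g/h: 2700639 / 1000 = 2700.639 g/h

2700.639 g/h


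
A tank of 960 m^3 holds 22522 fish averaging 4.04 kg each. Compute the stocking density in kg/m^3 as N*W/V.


Total biomass = 22522 fish * 4.04 kg = 90988.88 kg
Density = total biomass / volume = 90988.88 / 960 = 94.7801 kg/m^3

94.7801 kg/m^3


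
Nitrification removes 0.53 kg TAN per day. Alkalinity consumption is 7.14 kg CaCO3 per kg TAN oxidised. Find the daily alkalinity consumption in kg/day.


Alkalinity factor: 7.14 kg CaCO3 consumed per kg TAN nitrified
alk = 0.53 kg TAN * 7.14 = 3.7842 kg CaCO3/day

3.7842 kg CaCO3/day


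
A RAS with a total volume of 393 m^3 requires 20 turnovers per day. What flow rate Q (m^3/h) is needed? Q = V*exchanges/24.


Daily recirculation volume = 393 m^3 * 20 = 7860 m^3/day
Flow rate Q = daily volume / 24 h = 7860 / 24 = 327.5 m^3/h

327.5 m^3/h


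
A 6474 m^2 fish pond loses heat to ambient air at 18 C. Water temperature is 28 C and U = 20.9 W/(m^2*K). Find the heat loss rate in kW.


Temperature difference dT = 28 - 18 = 10 K
Heat loss (W) = U * A * dT = 20.9 * 6474 * 10 = 1353066 W
Convert to kW: 1353066 / 1000 = 1353.066 kW

1353.066 kW


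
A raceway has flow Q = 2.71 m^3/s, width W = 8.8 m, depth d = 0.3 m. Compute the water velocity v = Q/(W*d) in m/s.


Cross-sectional area = W * d = 8.8 * 0.3 = 2.64 m^2
Velocity = Q / A = 2.71 / 2.64 = 1.02652 m/s

1.02652 m/s


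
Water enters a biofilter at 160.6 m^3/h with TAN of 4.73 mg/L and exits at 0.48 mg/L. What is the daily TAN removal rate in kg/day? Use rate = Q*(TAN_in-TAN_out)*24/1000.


Concentration drop: TAN_in - TAN_out = 4.73 - 0.48 = 4.25 mg/L
Hourly TAN removed = Q * dTAN = 160.6 m^3/h * 4.25 mg/L = 682.55 g/h  (m^3/h * mg/L = g/h)
Daily TAN removed = 682.55 * 24 = 16381.2 g/day
Convert to kg/day: 16381.2 / 1000 = 16.3812 kg/day

16.3812 kg/day


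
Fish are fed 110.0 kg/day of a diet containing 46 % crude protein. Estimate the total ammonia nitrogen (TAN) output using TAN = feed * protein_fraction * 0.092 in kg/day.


Protein in feed = 110.0 * 46/100 = 50.6 kg/day
TAN = protein * 0.092 = 50.6 * 0.092 = 4.6552 kg/day

4.6552 kg/day


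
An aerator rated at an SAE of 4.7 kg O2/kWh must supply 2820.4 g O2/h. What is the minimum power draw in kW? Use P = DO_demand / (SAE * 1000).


SAE in g O2/kWh = 4.7 * 1000 = 4700 g/kWh
P = DO_demand / SAE_g = 2820.4 / 4700 = 0.600085 kW

0.600085 kW


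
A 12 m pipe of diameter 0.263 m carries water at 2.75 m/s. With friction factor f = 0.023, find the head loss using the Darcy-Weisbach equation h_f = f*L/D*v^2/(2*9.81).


v^2 = 2.75^2 = 7.5625 m^2/s^2
L/D = 12/0.263 = 45.627376
h_f = f*(L/D)*v^2/(2g) = 0.023 * 45.627376 * 7.5625 / 19.62 = 0.404501 m

0.404501 m


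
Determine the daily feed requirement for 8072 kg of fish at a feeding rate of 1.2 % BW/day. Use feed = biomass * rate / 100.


Feeding rate fraction = 1.2% / 100 = 0.012
Daily feed = 8072 kg * 0.012 = 96.864 kg/day

96.864 kg/day


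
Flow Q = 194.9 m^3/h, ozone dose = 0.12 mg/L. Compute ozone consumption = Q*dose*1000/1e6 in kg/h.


O3 demand (mg/h) = Q * dose * 1000 = 194.9 * 0.12 * 1000 = 23388 mg/h
Convert mg to kg: 23388 / 1e6 = 0.023388 kg/h

0.023388 kg/h


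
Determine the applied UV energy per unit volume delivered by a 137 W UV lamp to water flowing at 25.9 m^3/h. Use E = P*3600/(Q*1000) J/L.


Energy delivered per hour = 137 W * 3600 s = 493200 J/h
Volume treated per hour = 25.9 m^3/h * 1000 = 25900 L/h
dose = 493200 / 25900 = 19.0425 J/L

19.0425 J/L


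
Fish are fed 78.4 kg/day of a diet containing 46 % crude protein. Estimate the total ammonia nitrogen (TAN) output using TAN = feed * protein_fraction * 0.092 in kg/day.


Protein in feed = 78.4 * 46/100 = 36.064 kg/day
TAN = protein * 0.092 = 36.064 * 0.092 = 3.317888 kg/day

3.317888 kg/day


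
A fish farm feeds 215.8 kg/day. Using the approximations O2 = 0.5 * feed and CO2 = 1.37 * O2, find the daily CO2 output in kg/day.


O2 = 215.8 * 0.5 = 107.9
CO2 = 107.9 * 1.37 = 147.823

147.823 kg/day


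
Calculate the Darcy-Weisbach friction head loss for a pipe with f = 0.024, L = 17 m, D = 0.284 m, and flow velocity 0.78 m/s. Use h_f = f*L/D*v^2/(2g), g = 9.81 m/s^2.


v^2 = 0.78^2 = 0.6084 m^2/s^2
L/D = 17/0.284 = 59.859155
h_f = f*(L/D)*v^2/(2g) = 0.024 * 59.859155 * 0.6084 / 19.62 = 0.0445484 m

0.0445484 m


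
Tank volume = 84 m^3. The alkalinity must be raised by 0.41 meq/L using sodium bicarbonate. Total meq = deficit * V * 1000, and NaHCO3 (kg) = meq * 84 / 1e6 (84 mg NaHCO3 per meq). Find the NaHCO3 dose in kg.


Tank volume in L = 84 m^3 * 1000 = 84000 L
Total meq required = 0.41 meq/L * 84000 L = 34440 meq
NaHCO3 mass = 34440 meq * 84 mg/meq / 1e6 = 2.89296 kg

2.89296 kg


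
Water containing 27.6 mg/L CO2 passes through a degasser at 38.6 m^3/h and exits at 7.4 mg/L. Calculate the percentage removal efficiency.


CO2_out / CO2_in = 7.4 / 27.6 = 0.26811594
Fraction remaining = 0.26811594
efficiency = (1 - 0.26811594) * 100 = 73.1884 %

73.1884 %


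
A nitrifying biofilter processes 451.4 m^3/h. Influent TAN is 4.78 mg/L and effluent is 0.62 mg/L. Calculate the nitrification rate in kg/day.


Concentration drop: TAN_in - TAN_out = 4.78 - 0.62 = 4.16 mg/L
Hourly TAN removed = Q * dTAN = 451.4 m^3/h * 4.16 mg/L = 1877.824 g/h  (m^3/h * mg/L = g/h)
Daily TAN removed = 1877.824 * 24 = 45067.776 g/day
Convert to kg/day: 45067.776 / 1000 = 45.067776 kg/day

45.067776 kg/day


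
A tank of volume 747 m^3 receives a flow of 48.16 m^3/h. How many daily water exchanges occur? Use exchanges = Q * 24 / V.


Daily flow volume = 48.16 m^3/h * 24 h = 1155.84 m^3/day
Exchanges = daily flow / tank volume = 1155.84 / 747 = 1.54731 exchanges/day

1.54731 exchanges/day


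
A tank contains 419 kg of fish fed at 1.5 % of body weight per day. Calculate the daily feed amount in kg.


Feeding rate fraction = 1.5% / 100 = 0.015
Daily feed = 419 kg * 0.015 = 6.285 kg/day

6.285 kg/day


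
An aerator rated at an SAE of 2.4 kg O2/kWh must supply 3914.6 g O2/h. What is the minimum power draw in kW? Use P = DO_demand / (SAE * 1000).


SAE in g O2/kWh = 2.4 * 1000 = 2400 g/kWh
P = DO_demand / SAE_g = 3914.6 / 2400 = 1.63108 kW

1.63108 kW


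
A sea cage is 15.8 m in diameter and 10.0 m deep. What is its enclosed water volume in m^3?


r = d/2 = 15.8/2 = 7.9 m
Base area = pi*r^2 = pi*7.9^2 = 196.0668 m^2
Volume = 196.0668 * 10.0 = 1960.67 m^3

1960.67 m^3


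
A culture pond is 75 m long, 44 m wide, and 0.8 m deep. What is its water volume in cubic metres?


Base area = L * W = 75 * 44 = 3300 m^2
Volume = area * depth = 3300 * 0.8 = 2640 m^3

2640 m^3


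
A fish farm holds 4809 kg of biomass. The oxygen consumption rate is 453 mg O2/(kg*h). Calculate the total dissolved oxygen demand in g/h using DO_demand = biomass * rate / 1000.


Total O2 consumption (mg/h) = 4809 kg * 453 mg/(kg*h) = 2178477 mg/h
Convert to g/h: 2178477 / 1000 = 2178.477 g/h

2178.477 g/h


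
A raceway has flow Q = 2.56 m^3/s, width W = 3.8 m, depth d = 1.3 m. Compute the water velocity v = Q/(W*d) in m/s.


Cross-sectional area = W * d = 3.8 * 1.3 = 4.94 m^2
Velocity = Q / A = 2.56 / 4.94 = 0.518219 m/s

0.518219 m/s


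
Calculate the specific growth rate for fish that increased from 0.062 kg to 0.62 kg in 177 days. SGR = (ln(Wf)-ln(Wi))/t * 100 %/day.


ln(W_f) = ln(0.62) = -0.4780358
ln(W_i) = ln(0.062) = -2.7806209
ln(W_f) - ln(W_i) = -0.4780358 - -2.7806209 = 2.3025851
SGR = 2.3025851 / 177 * 100 = 1.3009 %/day

1.3009 %/day


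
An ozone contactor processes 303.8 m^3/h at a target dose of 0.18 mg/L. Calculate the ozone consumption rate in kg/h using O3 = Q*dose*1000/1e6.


O3 demand (mg/h) = Q * dose * 1000 = 303.8 * 0.18 * 1000 = 54684 mg/h
Convert mg to kg: 54684 / 1e6 = 0.054684 kg/h

0.054684 kg/h


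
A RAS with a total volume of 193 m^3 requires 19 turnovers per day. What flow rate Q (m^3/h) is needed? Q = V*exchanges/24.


Daily recirculation volume = 193 m^3 * 19 = 3667 m^3/day
Flow rate Q = daily volume / 24 h = 3667 / 24 = 152.792 m^3/h

152.792 m^3/h


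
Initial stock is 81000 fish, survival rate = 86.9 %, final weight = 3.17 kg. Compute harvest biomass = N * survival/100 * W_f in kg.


Survivors = 81000 * 86.9/100 = 70389 fish
Harvest biomass = survivors * W_f = 70389 * 3.17 = 223133.13 kg

223133.13 kg


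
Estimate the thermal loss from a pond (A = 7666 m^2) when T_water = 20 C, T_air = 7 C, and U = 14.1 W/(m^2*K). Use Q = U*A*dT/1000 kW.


Temperature difference dT = 20 - 7 = 13 K
Heat loss (W) = U * A * dT = 14.1 * 7666 * 13 = 1405177.8 W
Convert to kW: 1405177.8 / 1000 = 1405.1778 kW

1405.1778 kW


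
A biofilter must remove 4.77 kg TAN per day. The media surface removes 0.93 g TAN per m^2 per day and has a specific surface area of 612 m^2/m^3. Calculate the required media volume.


A = 4.77*1000 / 0.93 = 5129.0323 m^2
V = 5129.0323 / 612 = 8.38077

8.38077 m^3


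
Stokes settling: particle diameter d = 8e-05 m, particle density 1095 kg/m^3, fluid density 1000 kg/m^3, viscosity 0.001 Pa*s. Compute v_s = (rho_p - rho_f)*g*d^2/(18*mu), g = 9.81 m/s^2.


Density difference: rho_p - rho_f = 1095 - 1000 = 95 kg/m^3
d^2 = (8e-05)^2 = 6.4e-09 m^2
Numerator = (rho_p - rho_f) * g * d^2 = 95 * 9.81 * 6.4e-09 = 5.96448e-06
Denominator = 18 * mu = 18 * 0.001 = 0.018
v_s = 5.96448e-06 / 0.018 = 3.3136e-04 m/s
Check: Re = rho_f * v_s * d / mu = 1000 * 3.3136e-04 * 8e-05 / 0.001 = 0.0265 < 1, so Stokes' law applies.

3.3136e-04 m/s


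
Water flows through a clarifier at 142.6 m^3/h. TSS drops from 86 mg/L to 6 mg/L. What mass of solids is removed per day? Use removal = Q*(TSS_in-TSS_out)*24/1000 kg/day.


Concentration drop: TSS_in - TSS_out = 86 - 6 = 80 mg/L
Hourly solids removed = Q * dTSS = 142.6 m^3/h * 80 mg/L = 11408 g/h  (m^3/h * mg/L = g/h)
Daily solids removed = 11408 * 24 = 273792 g/day
Convert g to kg: 273792 / 1000 = 273.792 kg/day

273.792 kg/day


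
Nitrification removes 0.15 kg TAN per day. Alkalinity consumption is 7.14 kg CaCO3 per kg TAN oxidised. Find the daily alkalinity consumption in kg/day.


Alkalinity factor: 7.14 kg CaCO3 consumed per kg TAN nitrified
alk = 0.15 kg TAN * 7.14 = 1.071 kg CaCO3/day

1.071 kg CaCO3/day


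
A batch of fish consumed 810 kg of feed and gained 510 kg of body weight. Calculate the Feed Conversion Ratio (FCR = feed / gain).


FCR = feed consumed / weight gained
FCR = 810 kg / 510 kg = 1.58824

1.58824


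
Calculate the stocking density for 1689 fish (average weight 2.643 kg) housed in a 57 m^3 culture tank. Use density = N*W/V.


Total biomass = 1689 fish * 2.643 kg = 4464.027 kg
Density = total biomass / volume = 4464.027 / 57 = 78.3163 kg/m^3

78.3163 kg/m^3


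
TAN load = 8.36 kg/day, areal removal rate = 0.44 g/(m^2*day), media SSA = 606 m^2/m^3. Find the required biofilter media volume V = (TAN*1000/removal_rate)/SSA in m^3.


A = 8.36*1000 / 0.44 = 19000 m^2
V = 19000 / 606 = 31.3531

31.3531 m^3


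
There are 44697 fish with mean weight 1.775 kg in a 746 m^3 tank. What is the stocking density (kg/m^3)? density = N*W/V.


Total biomass = 44697 fish * 1.775 kg = 79337.175 kg
Density = total biomass / volume = 79337.175 / 746 = 106.35 kg/m^3

106.35 kg/m^3


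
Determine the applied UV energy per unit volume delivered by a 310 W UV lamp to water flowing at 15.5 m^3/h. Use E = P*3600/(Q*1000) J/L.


Energy delivered per hour = 310 W * 3600 s = 1116000 J/h
Volume treated per hour = 15.5 m^3/h * 1000 = 15500 L/h
dose = 1116000 / 15500 = 72 J/L

72 J/L


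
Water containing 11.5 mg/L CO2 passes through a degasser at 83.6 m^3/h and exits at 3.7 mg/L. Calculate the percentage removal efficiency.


CO2_out / CO2_in = 3.7 / 11.5 = 0.32173913
Fraction remaining = 0.32173913
efficiency = (1 - 0.32173913) * 100 = 67.8261 %

67.8261 %


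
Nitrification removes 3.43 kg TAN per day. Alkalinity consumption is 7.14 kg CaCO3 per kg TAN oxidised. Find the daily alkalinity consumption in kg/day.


Alkalinity factor: 7.14 kg CaCO3 consumed per kg TAN nitrified
alk = 3.43 kg TAN * 7.14 = 24.4902 kg CaCO3/day

24.4902 kg CaCO3/day


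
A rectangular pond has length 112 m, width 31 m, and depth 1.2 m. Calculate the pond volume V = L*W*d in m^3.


Base area = L * W = 112 * 31 = 3472 m^2
Volume = area * depth = 3472 * 1.2 = 4166.4 m^3

4166.4 m^3


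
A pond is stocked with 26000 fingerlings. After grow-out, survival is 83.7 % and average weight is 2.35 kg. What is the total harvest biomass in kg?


Survivors = 26000 * 83.7/100 = 21762 fish
Harvest biomass = survivors * W_f = 21762 * 2.35 = 51140.7 kg

51140.7 kg


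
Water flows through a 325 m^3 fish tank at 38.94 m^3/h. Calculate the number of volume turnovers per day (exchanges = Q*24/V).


Daily flow volume = 38.94 m^3/h * 24 h = 934.56 m^3/day
Exchanges = daily flow / tank volume = 934.56 / 325 = 2.87557 exchanges/day

2.87557 exchanges/day


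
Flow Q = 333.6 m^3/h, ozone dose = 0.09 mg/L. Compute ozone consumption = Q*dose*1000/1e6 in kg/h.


O3 demand (mg/h) = Q * dose * 1000 = 333.6 * 0.09 * 1000 = 30024 mg/h
Convert mg to kg: 30024 / 1e6 = 0.030024 kg/h

0.030024 kg/h


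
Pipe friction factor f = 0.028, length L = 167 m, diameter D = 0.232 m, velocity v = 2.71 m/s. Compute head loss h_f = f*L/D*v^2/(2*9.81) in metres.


v^2 = 2.71^2 = 7.3441 m^2/s^2
L/D = 167/0.232 = 719.82759
h_f = f*(L/D)*v^2/(2g) = 0.028 * 719.82759 * 7.3441 / 19.62 = 7.54442 m

7.54442 m


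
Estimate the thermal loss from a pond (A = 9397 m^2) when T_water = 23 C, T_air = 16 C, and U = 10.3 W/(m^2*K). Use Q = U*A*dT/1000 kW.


Temperature difference dT = 23 - 16 = 7 K
Heat loss (W) = U * A * dT = 10.3 * 9397 * 7 = 677523.7 W
Convert to kW: 677523.7 / 1000 = 677.5237 kW

677.5237 kW


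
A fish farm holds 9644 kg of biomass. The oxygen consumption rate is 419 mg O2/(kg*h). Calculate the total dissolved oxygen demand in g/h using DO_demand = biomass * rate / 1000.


Total O2 consumption (mg/h) = 9644 kg * 419 mg/(kg*h) = 4040836 mg/h
Convert to g/h: 4040836 / 1000 = 4040.836 g/h

4040.836 g/h


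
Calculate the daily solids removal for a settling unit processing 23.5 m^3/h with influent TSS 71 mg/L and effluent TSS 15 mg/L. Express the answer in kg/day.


Concentration drop: TSS_in - TSS_out = 71 - 15 = 56 mg/L
Hourly solids removed = Q * dTSS = 23.5 m^3/h * 56 mg/L = 1316 g/h  (m^3/h * mg/L = g/h)
Daily solids removed = 1316 * 24 = 31584 g/day
Convert g to kg: 31584 / 1000 = 31.584 kg/day

31.584 kg/day


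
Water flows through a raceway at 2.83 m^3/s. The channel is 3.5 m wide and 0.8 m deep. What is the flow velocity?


Cross-sectional area = W * d = 3.5 * 0.8 = 2.8 m^2
Velocity = Q / A = 2.83 / 2.8 = 1.01071 m/s

1.01071 m/s


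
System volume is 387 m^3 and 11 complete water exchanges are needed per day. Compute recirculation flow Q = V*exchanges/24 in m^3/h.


Daily recirculation volume = 387 m^3 * 11 = 4257 m^3/day
Flow rate Q = daily volume / 24 h = 4257 / 24 = 177.375 m^3/h

177.375 m^3/h


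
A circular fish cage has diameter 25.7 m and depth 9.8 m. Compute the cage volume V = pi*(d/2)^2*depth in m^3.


r = d/2 = 25.7/2 = 12.85 m
Base area = pi*r^2 = pi*12.85^2 = 518.74763 m^2
Volume = 518.74763 * 9.8 = 5083.73 m^3

5083.73 m^3


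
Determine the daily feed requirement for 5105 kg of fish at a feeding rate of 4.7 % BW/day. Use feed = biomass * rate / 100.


Feeding rate fraction = 4.7% / 100 = 0.047
Daily feed = 5105 kg * 0.047 = 239.935 kg/day

239.935 kg/day


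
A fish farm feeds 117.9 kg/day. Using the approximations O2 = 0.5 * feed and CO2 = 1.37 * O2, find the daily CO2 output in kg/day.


O2 = 117.9 * 0.5 = 58.95
CO2 = 58.95 * 1.37 = 80.7615

80.7615 kg/day


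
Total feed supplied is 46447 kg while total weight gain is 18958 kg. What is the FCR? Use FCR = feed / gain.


FCR = feed consumed / weight gained
FCR = 46447 kg / 18958 kg = 2.44999

2.44999


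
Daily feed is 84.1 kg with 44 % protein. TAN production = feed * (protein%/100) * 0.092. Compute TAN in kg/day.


Protein in feed = 84.1 * 44/100 = 37.004 kg/day
TAN = protein * 0.092 = 37.004 * 0.092 = 3.404368 kg/day

3.404368 kg/day


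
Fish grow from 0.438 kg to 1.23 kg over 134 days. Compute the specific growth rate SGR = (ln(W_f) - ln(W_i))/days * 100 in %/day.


ln(W_f) = ln(1.23) = 0.20701417
ln(W_i) = ln(0.438) = -0.82553637
ln(W_f) - ln(W_i) = 0.20701417 - -0.82553637 = 1.0325505
SGR = 1.0325505 / 134 * 100 = 0.77056 %/day

0.77056 %/day


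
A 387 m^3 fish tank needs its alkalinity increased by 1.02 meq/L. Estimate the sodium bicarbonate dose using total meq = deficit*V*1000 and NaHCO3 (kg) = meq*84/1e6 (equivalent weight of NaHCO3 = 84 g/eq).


Tank volume in L = 387 m^3 * 1000 = 387000 L
Total meq required = 1.02 meq/L * 387000 L = 394740 meq
NaHCO3 mass = 394740 meq * 84 mg/meq / 1e6 = 33.1582 kg

33.1582 kg


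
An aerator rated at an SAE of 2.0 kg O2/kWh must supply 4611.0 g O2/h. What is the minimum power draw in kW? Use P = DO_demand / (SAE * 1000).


SAE in g O2/kWh = 2.0 * 1000 = 2000 g/kWh
P = DO_demand / SAE_g = 4611.0 / 2000 = 2.3055 kW

2.3055 kW


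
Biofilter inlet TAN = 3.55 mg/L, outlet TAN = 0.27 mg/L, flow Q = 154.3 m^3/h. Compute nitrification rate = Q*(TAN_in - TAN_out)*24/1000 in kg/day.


Concentration drop: TAN_in - TAN_out = 3.55 - 0.27 = 3.28 mg/L
Hourly TAN removed = Q * dTAN = 154.3 m^3/h * 3.28 mg/L = 506.104 g/h  (m^3/h * mg/L = g/h)
Daily TAN removed = 506.104 * 24 = 12146.496 g/day
Convert to kg/day: 12146.496 / 1000 = 12.146496 kg/day

12.146496 kg/day


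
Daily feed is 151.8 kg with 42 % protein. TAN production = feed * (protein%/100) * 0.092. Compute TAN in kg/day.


Protein in feed = 151.8 * 42/100 = 63.756 kg/day
TAN = protein * 0.092 = 63.756 * 0.092 = 5.865552 kg/day

5.865552 kg/day


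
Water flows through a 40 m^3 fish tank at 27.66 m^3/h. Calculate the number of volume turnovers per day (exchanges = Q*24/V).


Daily flow volume = 27.66 m^3/h * 24 h = 663.84 m^3/day
Exchanges = daily flow / tank volume = 663.84 / 40 = 16.596 exchanges/day

16.596 exchanges/day


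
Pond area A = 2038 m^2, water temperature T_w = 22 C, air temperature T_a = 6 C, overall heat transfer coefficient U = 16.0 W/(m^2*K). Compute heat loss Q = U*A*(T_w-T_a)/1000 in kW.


Temperature difference dT = 22 - 6 = 16 K
Heat loss (W) = U * A * dT = 16.0 * 2038 * 16 = 521728 W
Convert to kW: 521728 / 1000 = 521.728 kW

521.728 kW


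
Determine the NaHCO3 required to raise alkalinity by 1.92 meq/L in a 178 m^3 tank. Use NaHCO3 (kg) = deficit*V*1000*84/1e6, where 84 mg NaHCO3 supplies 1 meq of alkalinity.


Tank volume in L = 178 m^3 * 1000 = 178000 L
Total meq required = 1.92 meq/L * 178000 L = 341760 meq
NaHCO3 mass = 341760 meq * 84 mg/meq / 1e6 = 28.7078 kg

28.7078 kg


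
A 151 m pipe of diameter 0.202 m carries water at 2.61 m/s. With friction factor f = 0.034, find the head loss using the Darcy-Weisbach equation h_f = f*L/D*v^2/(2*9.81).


v^2 = 2.61^2 = 6.8121 m^2/s^2
L/D = 151/0.202 = 747.52475
h_f = f*(L/D)*v^2/(2g) = 0.034 * 747.52475 * 6.8121 / 19.62 = 8.82443 m

8.82443 m


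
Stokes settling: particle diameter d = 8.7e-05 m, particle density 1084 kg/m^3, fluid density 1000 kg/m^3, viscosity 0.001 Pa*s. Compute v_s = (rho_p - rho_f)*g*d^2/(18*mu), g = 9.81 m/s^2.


Density difference: rho_p - rho_f = 1084 - 1000 = 84 kg/m^3
d^2 = (8.7e-05)^2 = 7.569e-09 m^2
Numerator = (rho_p - rho_f) * g * d^2 = 84 * 9.81 * 7.569e-09 = 6.2371588e-06
Denominator = 18 * mu = 18 * 0.001 = 0.018
v_s = 6.2371588e-06 / 0.018 = 3.46509e-04 m/s
Check: Re = rho_f * v_s * d / mu = 1000 * 3.46509e-04 * 8.7e-05 / 0.001 = 0.0301 < 1, so Stokes' law applies.

3.46509e-04 m/s


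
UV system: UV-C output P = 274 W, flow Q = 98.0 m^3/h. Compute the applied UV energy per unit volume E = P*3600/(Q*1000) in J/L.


Energy delivered per hour = 274 W * 3600 s = 986400 J/h
Volume treated per hour = 98.0 m^3/h * 1000 = 98000 L/h
dose = 986400 / 98000 = 10.0653 J/L

10.0653 J/L


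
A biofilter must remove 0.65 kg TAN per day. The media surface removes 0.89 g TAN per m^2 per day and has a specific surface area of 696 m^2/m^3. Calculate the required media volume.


A = 0.65*1000 / 0.89 = 730.33708 m^2
V = 730.33708 / 696 = 1.04933

1.04933 m^3


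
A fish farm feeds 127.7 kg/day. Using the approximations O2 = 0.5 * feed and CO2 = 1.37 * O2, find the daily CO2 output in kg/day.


O2 = 127.7 * 0.5 = 63.85
CO2 = 63.85 * 1.37 = 87.4745

87.4745 kg/day


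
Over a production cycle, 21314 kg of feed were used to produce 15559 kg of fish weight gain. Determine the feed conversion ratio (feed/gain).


FCR = feed consumed / weight gained
FCR = 21314 kg / 15559 kg = 1.36988

1.36988


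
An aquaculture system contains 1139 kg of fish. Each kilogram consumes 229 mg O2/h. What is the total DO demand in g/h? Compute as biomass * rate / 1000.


Total O2 consumption (mg/h) = 1139 kg * 229 mg/(kg*h) = 260831 mg/h
Convert to g/h: 260831 / 1000 = 260.831 g/h

260.831 g/h


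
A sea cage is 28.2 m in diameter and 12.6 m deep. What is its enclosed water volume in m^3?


r = d/2 = 28.2/2 = 14.1 m
Base area = pi*r^2 = pi*14.1^2 = 624.58004 m^2
Volume = 624.58004 * 12.6 = 7869.71 m^3

7869.71 m^3


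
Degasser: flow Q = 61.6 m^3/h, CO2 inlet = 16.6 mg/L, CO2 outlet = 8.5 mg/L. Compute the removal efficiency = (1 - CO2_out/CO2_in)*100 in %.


CO2_out / CO2_in = 8.5 / 16.6 = 0.51204819
Fraction remaining = 0.51204819
efficiency = (1 - 0.51204819) * 100 = 48.7952 %

48.7952 %


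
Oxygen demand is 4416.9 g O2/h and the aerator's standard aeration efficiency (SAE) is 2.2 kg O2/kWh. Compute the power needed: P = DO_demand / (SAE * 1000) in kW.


SAE in g O2/kWh = 2.2 * 1000 = 2200 g/kWh
P = DO_demand / SAE_g = 4416.9 / 2200 = 2.00768 kW

2.00768 kW


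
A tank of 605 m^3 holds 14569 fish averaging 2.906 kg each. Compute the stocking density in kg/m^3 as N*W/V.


Total biomass = 14569 fish * 2.906 kg = 42337.514 kg
Density = total biomass / volume = 42337.514 / 605 = 69.9794 kg/m^3

69.9794 kg/m^3


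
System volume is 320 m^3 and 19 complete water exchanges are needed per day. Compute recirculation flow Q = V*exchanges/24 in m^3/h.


Daily recirculation volume = 320 m^3 * 19 = 6080 m^3/day
Flow rate Q = daily volume / 24 h = 6080 / 24 = 253.333 m^3/h

253.333 m^3/h


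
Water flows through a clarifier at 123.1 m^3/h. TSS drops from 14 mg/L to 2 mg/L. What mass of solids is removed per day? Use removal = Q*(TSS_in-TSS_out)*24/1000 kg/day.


Concentration drop: TSS_in - TSS_out = 14 - 2 = 12 mg/L
Hourly solids removed = Q * dTSS = 123.1 m^3/h * 12 mg/L = 1477.2 g/h  (m^3/h * mg/L = g/h)
Daily solids removed = 1477.2 * 24 = 35452.8 g/day
Convert g to kg: 35452.8 / 1000 = 35.4528 kg/day

35.4528 kg/day


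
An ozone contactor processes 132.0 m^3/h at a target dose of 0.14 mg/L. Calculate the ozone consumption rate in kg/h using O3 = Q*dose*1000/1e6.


O3 demand (mg/h) = Q * dose * 1000 = 132.0 * 0.14 * 1000 = 18480 mg/h
Convert mg to kg: 18480 / 1e6 = 0.01848 kg/h

0.01848 kg/h


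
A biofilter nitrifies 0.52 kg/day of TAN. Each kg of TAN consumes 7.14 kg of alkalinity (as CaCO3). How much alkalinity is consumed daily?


Alkalinity factor: 7.14 kg CaCO3 consumed per kg TAN nitrified
alk = 0.52 kg TAN * 7.14 = 3.7128 kg CaCO3/day

3.7128 kg CaCO3/day


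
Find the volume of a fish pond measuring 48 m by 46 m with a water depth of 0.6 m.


Base area = L * W = 48 * 46 = 2208 m^2
Volume = area * depth = 2208 * 0.6 = 1324.8 m^3

1324.8 m^3


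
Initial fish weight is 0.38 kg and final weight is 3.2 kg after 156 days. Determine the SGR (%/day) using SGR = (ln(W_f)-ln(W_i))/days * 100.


ln(W_f) = ln(3.2) = 1.1631508
ln(W_i) = ln(0.38) = -0.96758403
ln(W_f) - ln(W_i) = 1.1631508 - -0.96758403 = 2.1307348
SGR = 2.1307348 / 156 * 100 = 1.36586 %/day

1.36586 %/day


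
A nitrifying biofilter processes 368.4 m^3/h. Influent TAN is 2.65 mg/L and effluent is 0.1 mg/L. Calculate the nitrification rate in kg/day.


Concentration drop: TAN_in - TAN_out = 2.65 - 0.1 = 2.55 mg/L
Hourly TAN removed = Q * dTAN = 368.4 m^3/h * 2.55 mg/L = 939.42 g/h  (m^3/h * mg/L = g/h)
Daily TAN removed = 939.42 * 24 = 22546.08 g/day
Convert to kg/day: 22546.08 / 1000 = 22.54608 kg/day

22.54608 kg/day


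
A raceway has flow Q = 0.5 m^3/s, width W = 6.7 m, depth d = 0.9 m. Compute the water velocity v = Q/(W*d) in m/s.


Cross-sectional area = W * d = 6.7 * 0.9 = 6.03 m^2
Velocity = Q / A = 0.5 / 6.03 = 0.0829187 m/s

0.0829187 m/s


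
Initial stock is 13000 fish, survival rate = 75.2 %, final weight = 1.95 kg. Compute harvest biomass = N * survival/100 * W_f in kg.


Survivors = 13000 * 75.2/100 = 9776 fish
Harvest biomass = survivors * W_f = 9776 * 1.95 = 19063.2 kg

19063.2 kg


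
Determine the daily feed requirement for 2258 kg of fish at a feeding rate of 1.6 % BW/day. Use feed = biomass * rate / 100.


Feeding rate fraction = 1.6% / 100 = 0.016
Daily feed = 2258 kg * 0.016 = 36.128 kg/day

36.128 kg/day


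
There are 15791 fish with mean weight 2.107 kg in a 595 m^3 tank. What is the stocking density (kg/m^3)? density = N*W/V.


Total biomass = 15791 fish * 2.107 kg = 33271.637 kg
Density = total biomass / volume = 33271.637 / 595 = 55.9187 kg/m^3

55.9187 kg/m^3


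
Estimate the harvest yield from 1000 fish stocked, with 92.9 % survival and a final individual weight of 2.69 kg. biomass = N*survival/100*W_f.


Survivors = 1000 * 92.9/100 = 929 fish
Harvest biomass = survivors * W_f = 929 * 2.69 = 2499.01 kg

2499.01 kg


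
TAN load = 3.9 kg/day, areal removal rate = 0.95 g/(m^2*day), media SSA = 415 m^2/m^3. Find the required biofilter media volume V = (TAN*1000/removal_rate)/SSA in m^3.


A = 3.9*1000 / 0.95 = 4105.2632 m^2
V = 4105.2632 / 415 = 9.8922

9.8922 m^3


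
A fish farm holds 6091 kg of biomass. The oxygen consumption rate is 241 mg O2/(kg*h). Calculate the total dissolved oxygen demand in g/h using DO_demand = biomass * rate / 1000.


Total O2 consumption (mg/h) = 6091 kg * 241 mg/(kg*h) = 1467931 mg/h
Convert to g/h: 1467931 / 1000 = 1467.931 g/h

1467.931 g/h


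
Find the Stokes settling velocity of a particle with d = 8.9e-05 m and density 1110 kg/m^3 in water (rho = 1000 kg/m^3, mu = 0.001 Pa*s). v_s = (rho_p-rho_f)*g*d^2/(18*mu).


Density difference: rho_p - rho_f = 1110 - 1000 = 110 kg/m^3
d^2 = (8.9e-05)^2 = 7.921e-09 m^2
Numerator = (rho_p - rho_f) * g * d^2 = 110 * 9.81 * 7.921e-09 = 8.5475511e-06
Denominator = 18 * mu = 18 * 0.001 = 0.018
v_s = 8.5475511e-06 / 0.018 = 4.74864e-04 m/s
Check: Re = rho_f * v_s * d / mu = 1000 * 4.74864e-04 * 8.9e-05 / 0.001 = 0.0423 < 1, so Stokes' law applies.

4.74864e-04 m/s


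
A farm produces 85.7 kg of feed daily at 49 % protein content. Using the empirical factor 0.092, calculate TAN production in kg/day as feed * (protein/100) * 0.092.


Protein in feed = 85.7 * 49/100 = 41.993 kg/day
TAN = protein * 0.092 = 41.993 * 0.092 = 3.863356 kg/day

3.863356 kg/day


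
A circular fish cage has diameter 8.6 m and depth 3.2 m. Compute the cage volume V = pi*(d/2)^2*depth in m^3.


r = d/2 = 8.6/2 = 4.3 m
Base area = pi*r^2 = pi*4.3^2 = 58.088048 m^2
Volume = 58.088048 * 3.2 = 185.882 m^3

185.882 m^3


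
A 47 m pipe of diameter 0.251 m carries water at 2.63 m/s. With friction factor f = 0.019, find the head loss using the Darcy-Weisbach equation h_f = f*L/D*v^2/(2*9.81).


v^2 = 2.63^2 = 6.9169 m^2/s^2
L/D = 47/0.251 = 187.251
h_f = f*(L/D)*v^2/(2g) = 0.019 * 187.251 * 6.9169 / 19.62 = 1.25427 m

1.25427 m


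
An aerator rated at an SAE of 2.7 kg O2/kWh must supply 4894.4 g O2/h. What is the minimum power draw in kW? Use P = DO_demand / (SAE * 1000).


SAE in g O2/kWh = 2.7 * 1000 = 2700 g/kWh
P = DO_demand / SAE_g = 4894.4 / 2700 = 1.81274 kW

1.81274 kW
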